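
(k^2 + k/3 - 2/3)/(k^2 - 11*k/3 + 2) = (k + 1)/(k - 3)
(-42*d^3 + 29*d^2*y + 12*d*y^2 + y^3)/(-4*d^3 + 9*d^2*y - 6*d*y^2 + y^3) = (42*d^2 + 13*d*y + y^2)/(4*d^2 - 5*d*y + y^2)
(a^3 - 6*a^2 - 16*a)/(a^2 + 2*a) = a - 8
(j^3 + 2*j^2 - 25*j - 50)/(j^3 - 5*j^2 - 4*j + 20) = (j + 5)/(j - 2)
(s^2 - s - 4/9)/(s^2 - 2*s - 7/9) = (3*s - 4)/(3*s - 7)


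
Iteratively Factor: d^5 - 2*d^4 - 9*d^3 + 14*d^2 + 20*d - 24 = (d - 1)*(d^4 - d^3 - 10*d^2 + 4*d + 24) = (d - 1)*(d + 2)*(d^3 - 3*d^2 - 4*d + 12) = (d - 1)*(d + 2)^2*(d^2 - 5*d + 6) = (d - 3)*(d - 1)*(d + 2)^2*(d - 2)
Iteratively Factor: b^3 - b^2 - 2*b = (b)*(b^2 - b - 2) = b*(b - 2)*(b + 1)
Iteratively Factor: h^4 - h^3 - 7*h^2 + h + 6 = (h + 1)*(h^3 - 2*h^2 - 5*h + 6) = (h - 1)*(h + 1)*(h^2 - h - 6) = (h - 3)*(h - 1)*(h + 1)*(h + 2)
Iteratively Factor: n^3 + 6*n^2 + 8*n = (n + 2)*(n^2 + 4*n) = n*(n + 2)*(n + 4)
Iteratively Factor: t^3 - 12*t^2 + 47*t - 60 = (t - 3)*(t^2 - 9*t + 20) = (t - 5)*(t - 3)*(t - 4)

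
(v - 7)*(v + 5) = v^2 - 2*v - 35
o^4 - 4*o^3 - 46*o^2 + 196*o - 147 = (o - 7)*(o - 3)*(o - 1)*(o + 7)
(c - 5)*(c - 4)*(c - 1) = c^3 - 10*c^2 + 29*c - 20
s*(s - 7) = s^2 - 7*s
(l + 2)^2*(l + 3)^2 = l^4 + 10*l^3 + 37*l^2 + 60*l + 36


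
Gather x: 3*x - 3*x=0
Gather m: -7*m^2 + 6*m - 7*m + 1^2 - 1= -7*m^2 - m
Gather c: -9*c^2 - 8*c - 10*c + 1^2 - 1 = -9*c^2 - 18*c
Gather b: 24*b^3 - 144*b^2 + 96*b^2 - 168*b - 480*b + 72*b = 24*b^3 - 48*b^2 - 576*b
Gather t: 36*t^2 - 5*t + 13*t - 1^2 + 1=36*t^2 + 8*t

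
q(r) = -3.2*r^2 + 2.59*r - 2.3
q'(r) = 2.59 - 6.4*r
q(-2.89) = -36.51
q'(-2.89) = 21.09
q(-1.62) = -14.89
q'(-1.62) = 12.96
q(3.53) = -33.03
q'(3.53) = -20.00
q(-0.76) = -6.12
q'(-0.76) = 7.45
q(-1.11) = -9.12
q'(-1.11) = 9.69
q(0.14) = -2.00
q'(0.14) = 1.69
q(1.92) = -9.12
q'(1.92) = -9.70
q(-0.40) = -3.85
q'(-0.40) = 5.15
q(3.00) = -23.33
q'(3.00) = -16.61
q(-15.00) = -761.15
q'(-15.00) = 98.59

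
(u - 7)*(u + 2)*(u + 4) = u^3 - u^2 - 34*u - 56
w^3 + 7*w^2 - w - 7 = (w - 1)*(w + 1)*(w + 7)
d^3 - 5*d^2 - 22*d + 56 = (d - 7)*(d - 2)*(d + 4)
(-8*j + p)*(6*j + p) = -48*j^2 - 2*j*p + p^2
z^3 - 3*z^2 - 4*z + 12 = (z - 3)*(z - 2)*(z + 2)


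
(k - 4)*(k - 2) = k^2 - 6*k + 8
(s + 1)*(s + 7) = s^2 + 8*s + 7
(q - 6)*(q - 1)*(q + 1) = q^3 - 6*q^2 - q + 6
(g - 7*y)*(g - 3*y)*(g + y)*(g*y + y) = g^4*y - 9*g^3*y^2 + g^3*y + 11*g^2*y^3 - 9*g^2*y^2 + 21*g*y^4 + 11*g*y^3 + 21*y^4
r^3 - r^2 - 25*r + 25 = (r - 5)*(r - 1)*(r + 5)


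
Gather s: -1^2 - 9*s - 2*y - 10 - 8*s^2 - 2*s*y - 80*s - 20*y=-8*s^2 + s*(-2*y - 89) - 22*y - 11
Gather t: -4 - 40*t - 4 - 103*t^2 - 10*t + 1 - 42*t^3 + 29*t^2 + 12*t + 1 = -42*t^3 - 74*t^2 - 38*t - 6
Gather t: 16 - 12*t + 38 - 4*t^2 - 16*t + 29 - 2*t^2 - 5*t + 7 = -6*t^2 - 33*t + 90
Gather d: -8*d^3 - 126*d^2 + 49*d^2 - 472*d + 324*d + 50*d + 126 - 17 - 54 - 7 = -8*d^3 - 77*d^2 - 98*d + 48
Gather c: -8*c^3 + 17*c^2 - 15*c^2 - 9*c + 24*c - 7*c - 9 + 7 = -8*c^3 + 2*c^2 + 8*c - 2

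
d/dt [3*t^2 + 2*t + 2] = 6*t + 2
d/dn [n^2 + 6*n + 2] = 2*n + 6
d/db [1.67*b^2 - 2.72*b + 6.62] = 3.34*b - 2.72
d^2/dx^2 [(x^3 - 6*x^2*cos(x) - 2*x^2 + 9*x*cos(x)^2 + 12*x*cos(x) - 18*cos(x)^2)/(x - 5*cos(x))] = (4*x^4*cos(x) - 62*x^3*cos(2*x) - 8*sqrt(2)*x^3*cos(x + pi/4) - 22*x^3 - 60*x^2*sin(2*x) + 285*x^2*cos(x) + 124*x^2*cos(2*x) + 135*x^2*cos(3*x) + 60*x^2 + 270*x*sin(x) - 64*x*sin(2*x) - 810*x*cos(x) - 225*x*cos(2*x)^2 - 150*x*cos(2*x) - 270*sqrt(2)*x*cos(3*x + pi/4) + 75*x - 900*sin(2*x) - 225*sqrt(2)*sin(2*x + pi/4) - 630*cos(x) + 1768*cos(2*x) - 210*cos(3*x) - 675*sqrt(2)*cos(2*x + pi/4) + 225*sqrt(2)*cos(4*x + pi/4) + 643)/(4*x^3 - 60*x^2*cos(x) + 300*x*cos(x)^2 - 500*cos(x)^3)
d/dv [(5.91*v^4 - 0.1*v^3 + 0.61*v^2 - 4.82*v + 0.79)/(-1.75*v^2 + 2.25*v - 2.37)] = (-20.685*v^5 + 40.0675*v^4 - 56.4768*v^3 - 6.3515*v^2 - 0.126399999999999*v + 9.6459)/(3.0625*v^4 - 7.875*v^3 + 13.3575*v^2 - 10.665*v + 5.6169)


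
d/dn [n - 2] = 1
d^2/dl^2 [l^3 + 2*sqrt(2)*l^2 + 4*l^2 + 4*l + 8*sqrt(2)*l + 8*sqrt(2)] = 6*l + 4*sqrt(2) + 8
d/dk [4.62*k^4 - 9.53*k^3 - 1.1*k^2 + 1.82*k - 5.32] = 18.48*k^3 - 28.59*k^2 - 2.2*k + 1.82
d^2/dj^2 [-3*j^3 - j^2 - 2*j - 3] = -18*j - 2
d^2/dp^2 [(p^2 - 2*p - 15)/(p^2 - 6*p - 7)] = 8*(p^3 - 6*p^2 + 57*p - 128)/(p^6 - 18*p^5 + 87*p^4 + 36*p^3 - 609*p^2 - 882*p - 343)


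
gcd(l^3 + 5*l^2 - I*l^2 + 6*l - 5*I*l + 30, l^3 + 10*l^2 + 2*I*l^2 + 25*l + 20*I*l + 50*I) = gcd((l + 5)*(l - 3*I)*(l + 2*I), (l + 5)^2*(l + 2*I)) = l^2 + l*(5 + 2*I) + 10*I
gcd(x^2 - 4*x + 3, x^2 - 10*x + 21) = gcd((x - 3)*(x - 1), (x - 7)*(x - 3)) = x - 3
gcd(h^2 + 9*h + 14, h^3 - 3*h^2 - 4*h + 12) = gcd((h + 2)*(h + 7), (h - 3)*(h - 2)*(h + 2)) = h + 2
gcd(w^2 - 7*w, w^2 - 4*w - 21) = w - 7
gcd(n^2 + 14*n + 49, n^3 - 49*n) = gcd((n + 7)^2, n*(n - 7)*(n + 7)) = n + 7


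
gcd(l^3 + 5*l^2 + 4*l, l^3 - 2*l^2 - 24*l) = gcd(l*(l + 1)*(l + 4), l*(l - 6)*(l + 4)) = l^2 + 4*l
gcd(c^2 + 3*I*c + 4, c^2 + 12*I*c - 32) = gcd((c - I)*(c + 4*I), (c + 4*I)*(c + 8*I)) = c + 4*I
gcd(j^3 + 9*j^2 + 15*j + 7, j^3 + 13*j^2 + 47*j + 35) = j^2 + 8*j + 7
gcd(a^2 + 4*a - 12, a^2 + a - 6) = a - 2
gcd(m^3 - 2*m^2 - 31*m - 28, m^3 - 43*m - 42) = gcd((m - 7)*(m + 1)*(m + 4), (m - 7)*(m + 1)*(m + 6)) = m^2 - 6*m - 7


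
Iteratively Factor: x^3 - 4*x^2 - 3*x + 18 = (x + 2)*(x^2 - 6*x + 9) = (x - 3)*(x + 2)*(x - 3)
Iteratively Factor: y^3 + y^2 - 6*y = (y + 3)*(y^2 - 2*y) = y*(y + 3)*(y - 2)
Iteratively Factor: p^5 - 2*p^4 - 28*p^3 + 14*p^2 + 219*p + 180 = (p + 3)*(p^4 - 5*p^3 - 13*p^2 + 53*p + 60) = (p - 5)*(p + 3)*(p^3 - 13*p - 12) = (p - 5)*(p + 1)*(p + 3)*(p^2 - p - 12) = (p - 5)*(p + 1)*(p + 3)^2*(p - 4)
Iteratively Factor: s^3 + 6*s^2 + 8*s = (s)*(s^2 + 6*s + 8) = s*(s + 2)*(s + 4)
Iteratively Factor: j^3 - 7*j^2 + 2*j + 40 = (j - 5)*(j^2 - 2*j - 8) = (j - 5)*(j - 4)*(j + 2)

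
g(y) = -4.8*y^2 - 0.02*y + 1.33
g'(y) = -9.6*y - 0.02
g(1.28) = -6.56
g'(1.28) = -12.31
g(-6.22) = -184.25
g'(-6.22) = 59.69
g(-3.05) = -43.26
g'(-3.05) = 29.26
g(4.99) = -118.29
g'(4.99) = -47.92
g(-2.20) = -21.86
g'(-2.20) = 21.10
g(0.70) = -1.04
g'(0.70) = -6.74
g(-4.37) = -90.25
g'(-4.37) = 41.93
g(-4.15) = -81.26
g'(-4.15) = 39.82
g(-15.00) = -1078.37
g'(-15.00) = 143.98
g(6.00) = -171.59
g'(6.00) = -57.62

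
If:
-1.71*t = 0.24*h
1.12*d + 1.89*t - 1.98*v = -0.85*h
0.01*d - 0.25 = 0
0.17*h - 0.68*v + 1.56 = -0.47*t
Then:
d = 25.00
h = -83.24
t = 11.68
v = -10.44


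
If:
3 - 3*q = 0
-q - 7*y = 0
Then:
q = 1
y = -1/7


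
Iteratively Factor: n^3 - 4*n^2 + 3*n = (n)*(n^2 - 4*n + 3) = n*(n - 3)*(n - 1)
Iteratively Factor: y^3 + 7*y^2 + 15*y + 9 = (y + 3)*(y^2 + 4*y + 3) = (y + 3)^2*(y + 1)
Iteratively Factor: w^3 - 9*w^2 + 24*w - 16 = (w - 4)*(w^2 - 5*w + 4) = (w - 4)*(w - 1)*(w - 4)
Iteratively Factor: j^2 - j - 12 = (j + 3)*(j - 4)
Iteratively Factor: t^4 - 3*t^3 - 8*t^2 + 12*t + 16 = (t + 2)*(t^3 - 5*t^2 + 2*t + 8) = (t - 4)*(t + 2)*(t^2 - t - 2) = (t - 4)*(t - 2)*(t + 2)*(t + 1)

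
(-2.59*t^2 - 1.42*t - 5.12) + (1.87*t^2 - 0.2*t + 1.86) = -0.72*t^2 - 1.62*t - 3.26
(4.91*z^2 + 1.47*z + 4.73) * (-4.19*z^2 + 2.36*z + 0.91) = -20.5729*z^4 + 5.4283*z^3 - 11.8814*z^2 + 12.5005*z + 4.3043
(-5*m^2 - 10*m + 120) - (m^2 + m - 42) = -6*m^2 - 11*m + 162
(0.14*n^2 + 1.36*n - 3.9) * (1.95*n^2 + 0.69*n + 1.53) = 0.273*n^4 + 2.7486*n^3 - 6.4524*n^2 - 0.6102*n - 5.967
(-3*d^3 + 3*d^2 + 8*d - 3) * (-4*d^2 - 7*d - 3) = 12*d^5 + 9*d^4 - 44*d^3 - 53*d^2 - 3*d + 9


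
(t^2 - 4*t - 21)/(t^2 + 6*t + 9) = (t - 7)/(t + 3)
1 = 1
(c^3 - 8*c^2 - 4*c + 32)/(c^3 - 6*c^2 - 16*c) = (c - 2)/c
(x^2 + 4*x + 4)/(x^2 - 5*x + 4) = (x^2 + 4*x + 4)/(x^2 - 5*x + 4)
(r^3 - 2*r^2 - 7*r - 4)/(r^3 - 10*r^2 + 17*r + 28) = (r + 1)/(r - 7)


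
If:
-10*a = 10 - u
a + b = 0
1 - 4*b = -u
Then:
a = -11/14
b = 11/14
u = 15/7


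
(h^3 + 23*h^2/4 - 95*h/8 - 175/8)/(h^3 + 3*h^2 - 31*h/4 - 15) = (4*h^2 + 33*h + 35)/(2*(2*h^2 + 11*h + 12))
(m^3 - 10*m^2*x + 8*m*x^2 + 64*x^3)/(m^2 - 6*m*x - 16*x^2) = m - 4*x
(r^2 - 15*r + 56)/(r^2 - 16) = (r^2 - 15*r + 56)/(r^2 - 16)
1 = 1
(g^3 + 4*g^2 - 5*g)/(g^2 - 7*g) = (g^2 + 4*g - 5)/(g - 7)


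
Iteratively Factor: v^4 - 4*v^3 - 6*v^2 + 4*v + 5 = (v - 1)*(v^3 - 3*v^2 - 9*v - 5) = (v - 5)*(v - 1)*(v^2 + 2*v + 1) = (v - 5)*(v - 1)*(v + 1)*(v + 1)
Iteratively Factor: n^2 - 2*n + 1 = (n - 1)*(n - 1)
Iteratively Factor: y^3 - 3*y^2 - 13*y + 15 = (y + 3)*(y^2 - 6*y + 5) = (y - 5)*(y + 3)*(y - 1)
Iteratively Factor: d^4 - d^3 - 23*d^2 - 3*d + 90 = (d - 2)*(d^3 + d^2 - 21*d - 45) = (d - 5)*(d - 2)*(d^2 + 6*d + 9) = (d - 5)*(d - 2)*(d + 3)*(d + 3)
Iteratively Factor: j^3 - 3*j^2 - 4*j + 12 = (j - 2)*(j^2 - j - 6) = (j - 3)*(j - 2)*(j + 2)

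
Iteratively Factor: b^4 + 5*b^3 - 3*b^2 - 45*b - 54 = (b - 3)*(b^3 + 8*b^2 + 21*b + 18) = (b - 3)*(b + 3)*(b^2 + 5*b + 6) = (b - 3)*(b + 3)^2*(b + 2)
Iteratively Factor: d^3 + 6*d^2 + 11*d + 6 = (d + 3)*(d^2 + 3*d + 2) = (d + 1)*(d + 3)*(d + 2)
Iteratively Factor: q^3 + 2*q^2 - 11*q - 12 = (q + 1)*(q^2 + q - 12) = (q - 3)*(q + 1)*(q + 4)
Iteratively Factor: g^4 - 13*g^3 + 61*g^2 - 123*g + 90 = (g - 3)*(g^3 - 10*g^2 + 31*g - 30) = (g - 5)*(g - 3)*(g^2 - 5*g + 6) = (g - 5)*(g - 3)*(g - 2)*(g - 3)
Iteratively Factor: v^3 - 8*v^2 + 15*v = (v - 3)*(v^2 - 5*v) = (v - 5)*(v - 3)*(v)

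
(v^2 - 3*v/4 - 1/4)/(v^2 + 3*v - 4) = (v + 1/4)/(v + 4)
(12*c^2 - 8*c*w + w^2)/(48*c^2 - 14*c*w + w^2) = (-2*c + w)/(-8*c + w)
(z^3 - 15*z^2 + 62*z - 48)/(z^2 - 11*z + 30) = (z^2 - 9*z + 8)/(z - 5)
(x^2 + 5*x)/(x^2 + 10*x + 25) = x/(x + 5)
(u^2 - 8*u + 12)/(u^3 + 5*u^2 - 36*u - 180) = (u - 2)/(u^2 + 11*u + 30)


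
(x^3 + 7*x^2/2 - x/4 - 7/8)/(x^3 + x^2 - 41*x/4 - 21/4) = (x - 1/2)/(x - 3)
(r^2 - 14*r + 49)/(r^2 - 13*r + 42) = (r - 7)/(r - 6)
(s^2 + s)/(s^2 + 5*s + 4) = s/(s + 4)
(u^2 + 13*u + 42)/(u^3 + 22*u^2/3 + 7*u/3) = 3*(u + 6)/(u*(3*u + 1))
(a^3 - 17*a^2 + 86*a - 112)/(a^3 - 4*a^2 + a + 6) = (a^2 - 15*a + 56)/(a^2 - 2*a - 3)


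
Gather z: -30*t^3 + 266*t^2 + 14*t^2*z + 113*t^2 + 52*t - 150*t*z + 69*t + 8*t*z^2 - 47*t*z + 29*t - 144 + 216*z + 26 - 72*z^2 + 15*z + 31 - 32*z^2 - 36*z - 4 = -30*t^3 + 379*t^2 + 150*t + z^2*(8*t - 104) + z*(14*t^2 - 197*t + 195) - 91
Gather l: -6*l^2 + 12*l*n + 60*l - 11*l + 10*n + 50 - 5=-6*l^2 + l*(12*n + 49) + 10*n + 45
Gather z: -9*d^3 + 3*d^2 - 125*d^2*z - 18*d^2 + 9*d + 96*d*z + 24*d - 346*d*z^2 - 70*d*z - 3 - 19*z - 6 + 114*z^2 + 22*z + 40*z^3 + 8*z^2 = -9*d^3 - 15*d^2 + 33*d + 40*z^3 + z^2*(122 - 346*d) + z*(-125*d^2 + 26*d + 3) - 9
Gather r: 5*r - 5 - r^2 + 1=-r^2 + 5*r - 4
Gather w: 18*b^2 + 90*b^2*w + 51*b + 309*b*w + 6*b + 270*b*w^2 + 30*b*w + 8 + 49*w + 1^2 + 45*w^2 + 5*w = 18*b^2 + 57*b + w^2*(270*b + 45) + w*(90*b^2 + 339*b + 54) + 9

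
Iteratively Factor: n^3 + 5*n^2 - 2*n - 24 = (n + 3)*(n^2 + 2*n - 8) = (n + 3)*(n + 4)*(n - 2)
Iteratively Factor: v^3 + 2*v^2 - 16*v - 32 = (v - 4)*(v^2 + 6*v + 8) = (v - 4)*(v + 4)*(v + 2)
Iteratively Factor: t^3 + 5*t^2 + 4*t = (t)*(t^2 + 5*t + 4) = t*(t + 1)*(t + 4)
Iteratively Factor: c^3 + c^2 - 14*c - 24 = (c - 4)*(c^2 + 5*c + 6) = (c - 4)*(c + 2)*(c + 3)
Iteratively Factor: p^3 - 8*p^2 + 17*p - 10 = (p - 5)*(p^2 - 3*p + 2) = (p - 5)*(p - 1)*(p - 2)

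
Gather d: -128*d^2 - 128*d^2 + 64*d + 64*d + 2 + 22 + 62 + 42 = -256*d^2 + 128*d + 128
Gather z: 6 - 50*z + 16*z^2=16*z^2 - 50*z + 6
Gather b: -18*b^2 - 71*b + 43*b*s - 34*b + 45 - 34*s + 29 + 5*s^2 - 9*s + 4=-18*b^2 + b*(43*s - 105) + 5*s^2 - 43*s + 78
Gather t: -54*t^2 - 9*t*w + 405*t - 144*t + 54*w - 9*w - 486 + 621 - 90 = -54*t^2 + t*(261 - 9*w) + 45*w + 45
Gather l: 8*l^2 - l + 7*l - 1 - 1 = 8*l^2 + 6*l - 2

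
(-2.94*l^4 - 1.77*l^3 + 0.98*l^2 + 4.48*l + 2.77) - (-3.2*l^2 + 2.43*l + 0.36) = -2.94*l^4 - 1.77*l^3 + 4.18*l^2 + 2.05*l + 2.41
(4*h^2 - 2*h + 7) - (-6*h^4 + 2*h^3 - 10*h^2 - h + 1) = 6*h^4 - 2*h^3 + 14*h^2 - h + 6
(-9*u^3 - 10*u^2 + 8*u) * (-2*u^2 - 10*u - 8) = 18*u^5 + 110*u^4 + 156*u^3 - 64*u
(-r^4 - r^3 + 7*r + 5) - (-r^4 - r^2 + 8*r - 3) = -r^3 + r^2 - r + 8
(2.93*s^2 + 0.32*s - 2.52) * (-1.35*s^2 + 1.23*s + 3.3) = -3.9555*s^4 + 3.1719*s^3 + 13.4646*s^2 - 2.0436*s - 8.316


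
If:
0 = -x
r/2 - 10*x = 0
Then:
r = 0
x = 0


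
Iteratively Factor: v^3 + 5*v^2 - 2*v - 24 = (v + 4)*(v^2 + v - 6) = (v - 2)*(v + 4)*(v + 3)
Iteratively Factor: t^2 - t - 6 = (t + 2)*(t - 3)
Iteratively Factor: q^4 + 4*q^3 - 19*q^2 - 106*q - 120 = (q + 3)*(q^3 + q^2 - 22*q - 40) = (q - 5)*(q + 3)*(q^2 + 6*q + 8) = (q - 5)*(q + 3)*(q + 4)*(q + 2)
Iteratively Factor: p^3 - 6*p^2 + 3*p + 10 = (p + 1)*(p^2 - 7*p + 10) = (p - 5)*(p + 1)*(p - 2)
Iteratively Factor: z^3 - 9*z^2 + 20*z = (z)*(z^2 - 9*z + 20) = z*(z - 4)*(z - 5)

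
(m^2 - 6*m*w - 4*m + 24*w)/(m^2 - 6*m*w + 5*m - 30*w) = (m - 4)/(m + 5)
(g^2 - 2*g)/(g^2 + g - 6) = g/(g + 3)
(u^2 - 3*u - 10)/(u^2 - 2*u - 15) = (u + 2)/(u + 3)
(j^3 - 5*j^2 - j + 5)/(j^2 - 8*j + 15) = (j^2 - 1)/(j - 3)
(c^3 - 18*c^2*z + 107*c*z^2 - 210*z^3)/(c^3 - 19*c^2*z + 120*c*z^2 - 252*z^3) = (-c + 5*z)/(-c + 6*z)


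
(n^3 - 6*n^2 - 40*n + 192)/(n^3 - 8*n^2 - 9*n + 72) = (n^2 + 2*n - 24)/(n^2 - 9)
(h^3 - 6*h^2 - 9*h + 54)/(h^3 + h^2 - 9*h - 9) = (h - 6)/(h + 1)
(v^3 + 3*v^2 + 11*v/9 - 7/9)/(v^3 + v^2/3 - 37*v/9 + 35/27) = 3*(v + 1)/(3*v - 5)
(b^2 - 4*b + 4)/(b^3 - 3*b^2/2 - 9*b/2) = 2*(-b^2 + 4*b - 4)/(b*(-2*b^2 + 3*b + 9))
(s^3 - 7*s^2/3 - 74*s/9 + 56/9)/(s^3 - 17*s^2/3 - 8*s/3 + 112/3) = (s - 2/3)/(s - 4)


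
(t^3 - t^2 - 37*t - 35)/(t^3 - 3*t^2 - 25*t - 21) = (t + 5)/(t + 3)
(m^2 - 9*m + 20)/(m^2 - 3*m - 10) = (m - 4)/(m + 2)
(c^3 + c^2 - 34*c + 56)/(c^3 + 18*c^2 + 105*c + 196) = (c^2 - 6*c + 8)/(c^2 + 11*c + 28)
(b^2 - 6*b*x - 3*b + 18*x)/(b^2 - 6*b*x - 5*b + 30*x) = (b - 3)/(b - 5)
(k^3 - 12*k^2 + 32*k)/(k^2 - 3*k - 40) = k*(k - 4)/(k + 5)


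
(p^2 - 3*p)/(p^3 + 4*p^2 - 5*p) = (p - 3)/(p^2 + 4*p - 5)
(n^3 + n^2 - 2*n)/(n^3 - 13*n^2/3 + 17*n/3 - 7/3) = 3*n*(n + 2)/(3*n^2 - 10*n + 7)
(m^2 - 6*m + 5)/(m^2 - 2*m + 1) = (m - 5)/(m - 1)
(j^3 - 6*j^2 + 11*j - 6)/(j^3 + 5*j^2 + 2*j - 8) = (j^2 - 5*j + 6)/(j^2 + 6*j + 8)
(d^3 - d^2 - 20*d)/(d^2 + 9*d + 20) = d*(d - 5)/(d + 5)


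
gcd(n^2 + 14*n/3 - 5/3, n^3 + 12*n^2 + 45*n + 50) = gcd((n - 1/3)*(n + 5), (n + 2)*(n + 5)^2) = n + 5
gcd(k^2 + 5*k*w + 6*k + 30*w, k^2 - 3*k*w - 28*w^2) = 1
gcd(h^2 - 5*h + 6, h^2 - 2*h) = h - 2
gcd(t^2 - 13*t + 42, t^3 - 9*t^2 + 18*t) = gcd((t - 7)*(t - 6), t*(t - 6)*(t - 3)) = t - 6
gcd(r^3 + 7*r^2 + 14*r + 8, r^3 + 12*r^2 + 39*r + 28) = r^2 + 5*r + 4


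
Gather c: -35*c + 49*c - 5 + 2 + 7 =14*c + 4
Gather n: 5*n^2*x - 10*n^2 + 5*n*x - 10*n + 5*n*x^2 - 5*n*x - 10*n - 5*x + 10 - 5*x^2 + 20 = n^2*(5*x - 10) + n*(5*x^2 - 20) - 5*x^2 - 5*x + 30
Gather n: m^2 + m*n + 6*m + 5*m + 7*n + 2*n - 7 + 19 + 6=m^2 + 11*m + n*(m + 9) + 18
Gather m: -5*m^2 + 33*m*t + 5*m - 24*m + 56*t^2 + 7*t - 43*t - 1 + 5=-5*m^2 + m*(33*t - 19) + 56*t^2 - 36*t + 4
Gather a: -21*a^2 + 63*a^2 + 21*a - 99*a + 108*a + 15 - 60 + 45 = 42*a^2 + 30*a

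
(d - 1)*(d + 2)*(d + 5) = d^3 + 6*d^2 + 3*d - 10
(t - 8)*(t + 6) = t^2 - 2*t - 48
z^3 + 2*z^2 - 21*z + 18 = (z - 3)*(z - 1)*(z + 6)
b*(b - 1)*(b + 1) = b^3 - b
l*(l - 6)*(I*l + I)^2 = -l^4 + 4*l^3 + 11*l^2 + 6*l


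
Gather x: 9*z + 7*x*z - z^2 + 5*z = 7*x*z - z^2 + 14*z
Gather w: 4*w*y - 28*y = 4*w*y - 28*y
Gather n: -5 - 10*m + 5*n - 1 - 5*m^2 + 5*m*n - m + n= -5*m^2 - 11*m + n*(5*m + 6) - 6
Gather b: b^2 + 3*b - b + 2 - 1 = b^2 + 2*b + 1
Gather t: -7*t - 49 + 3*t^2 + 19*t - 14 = 3*t^2 + 12*t - 63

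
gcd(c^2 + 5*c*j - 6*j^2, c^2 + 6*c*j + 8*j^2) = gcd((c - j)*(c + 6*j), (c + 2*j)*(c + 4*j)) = 1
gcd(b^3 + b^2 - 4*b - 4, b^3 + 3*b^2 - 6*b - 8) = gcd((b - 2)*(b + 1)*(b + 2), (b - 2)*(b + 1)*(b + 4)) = b^2 - b - 2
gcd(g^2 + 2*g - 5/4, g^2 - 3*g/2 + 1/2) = g - 1/2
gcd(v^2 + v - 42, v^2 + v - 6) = 1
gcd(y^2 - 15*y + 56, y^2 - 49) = y - 7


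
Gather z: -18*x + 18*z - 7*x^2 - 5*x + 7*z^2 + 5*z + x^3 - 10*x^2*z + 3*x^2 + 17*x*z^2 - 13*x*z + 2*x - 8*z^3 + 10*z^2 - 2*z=x^3 - 4*x^2 - 21*x - 8*z^3 + z^2*(17*x + 17) + z*(-10*x^2 - 13*x + 21)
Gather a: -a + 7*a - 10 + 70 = 6*a + 60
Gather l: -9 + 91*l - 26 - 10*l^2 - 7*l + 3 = -10*l^2 + 84*l - 32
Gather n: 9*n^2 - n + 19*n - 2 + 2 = 9*n^2 + 18*n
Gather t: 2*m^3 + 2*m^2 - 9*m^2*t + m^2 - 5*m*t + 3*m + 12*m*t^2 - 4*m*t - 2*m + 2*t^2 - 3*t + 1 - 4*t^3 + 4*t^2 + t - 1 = 2*m^3 + 3*m^2 + m - 4*t^3 + t^2*(12*m + 6) + t*(-9*m^2 - 9*m - 2)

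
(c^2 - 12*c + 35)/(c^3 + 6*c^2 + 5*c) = (c^2 - 12*c + 35)/(c*(c^2 + 6*c + 5))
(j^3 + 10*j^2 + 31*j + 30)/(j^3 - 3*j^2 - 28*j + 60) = (j^2 + 5*j + 6)/(j^2 - 8*j + 12)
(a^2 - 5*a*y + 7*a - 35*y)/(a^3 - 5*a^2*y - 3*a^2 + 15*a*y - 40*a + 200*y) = (a + 7)/(a^2 - 3*a - 40)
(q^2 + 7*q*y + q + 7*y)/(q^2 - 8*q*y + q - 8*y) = (-q - 7*y)/(-q + 8*y)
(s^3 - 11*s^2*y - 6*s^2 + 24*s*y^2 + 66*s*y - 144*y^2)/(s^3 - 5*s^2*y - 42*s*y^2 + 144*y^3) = (s - 6)/(s + 6*y)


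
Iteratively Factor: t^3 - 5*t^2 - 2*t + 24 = (t - 3)*(t^2 - 2*t - 8) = (t - 3)*(t + 2)*(t - 4)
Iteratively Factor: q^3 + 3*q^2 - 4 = (q + 2)*(q^2 + q - 2) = (q + 2)^2*(q - 1)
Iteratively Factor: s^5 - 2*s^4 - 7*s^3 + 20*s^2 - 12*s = (s)*(s^4 - 2*s^3 - 7*s^2 + 20*s - 12) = s*(s - 2)*(s^3 - 7*s + 6) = s*(s - 2)*(s - 1)*(s^2 + s - 6) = s*(s - 2)^2*(s - 1)*(s + 3)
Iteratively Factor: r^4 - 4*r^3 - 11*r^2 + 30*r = (r)*(r^3 - 4*r^2 - 11*r + 30) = r*(r - 2)*(r^2 - 2*r - 15) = r*(r - 5)*(r - 2)*(r + 3)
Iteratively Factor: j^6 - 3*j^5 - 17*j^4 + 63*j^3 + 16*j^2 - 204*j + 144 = (j - 3)*(j^5 - 17*j^3 + 12*j^2 + 52*j - 48) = (j - 3)*(j - 1)*(j^4 + j^3 - 16*j^2 - 4*j + 48) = (j - 3)*(j - 1)*(j + 4)*(j^3 - 3*j^2 - 4*j + 12) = (j - 3)^2*(j - 1)*(j + 4)*(j^2 - 4) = (j - 3)^2*(j - 1)*(j + 2)*(j + 4)*(j - 2)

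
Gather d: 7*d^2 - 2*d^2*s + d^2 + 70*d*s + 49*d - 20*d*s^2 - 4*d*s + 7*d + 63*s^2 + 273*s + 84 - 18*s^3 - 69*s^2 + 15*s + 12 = d^2*(8 - 2*s) + d*(-20*s^2 + 66*s + 56) - 18*s^3 - 6*s^2 + 288*s + 96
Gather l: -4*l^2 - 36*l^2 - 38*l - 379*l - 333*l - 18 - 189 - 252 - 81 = -40*l^2 - 750*l - 540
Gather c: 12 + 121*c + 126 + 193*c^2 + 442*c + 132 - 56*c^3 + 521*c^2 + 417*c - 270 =-56*c^3 + 714*c^2 + 980*c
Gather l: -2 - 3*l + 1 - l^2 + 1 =-l^2 - 3*l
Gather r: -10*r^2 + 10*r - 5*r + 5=-10*r^2 + 5*r + 5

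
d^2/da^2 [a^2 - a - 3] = 2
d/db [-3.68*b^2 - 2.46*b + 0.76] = -7.36*b - 2.46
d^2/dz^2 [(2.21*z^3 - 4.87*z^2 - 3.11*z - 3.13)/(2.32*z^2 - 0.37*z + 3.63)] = (-1.4210854715202e-14*z^5 - 78.457718*z^3 + 127.188174*z^2 + 347.993502*z - 84.834866)/(12.487168*z^6 - 5.974464*z^5 + 59.56716*z^4 - 18.746605*z^3 + 93.202065*z^2 - 14.626359*z + 47.832147)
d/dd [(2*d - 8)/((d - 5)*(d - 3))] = 2*(-d^2 + 8*d - 17)/(d^4 - 16*d^3 + 94*d^2 - 240*d + 225)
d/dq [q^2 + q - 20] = 2*q + 1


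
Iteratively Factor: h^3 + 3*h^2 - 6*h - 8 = (h + 4)*(h^2 - h - 2) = (h + 1)*(h + 4)*(h - 2)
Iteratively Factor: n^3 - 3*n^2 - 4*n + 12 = (n + 2)*(n^2 - 5*n + 6) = (n - 3)*(n + 2)*(n - 2)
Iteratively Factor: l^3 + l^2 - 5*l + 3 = (l + 3)*(l^2 - 2*l + 1) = (l - 1)*(l + 3)*(l - 1)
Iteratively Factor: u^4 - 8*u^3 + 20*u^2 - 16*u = (u)*(u^3 - 8*u^2 + 20*u - 16) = u*(u - 2)*(u^2 - 6*u + 8) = u*(u - 4)*(u - 2)*(u - 2)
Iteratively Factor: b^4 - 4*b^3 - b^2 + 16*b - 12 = (b + 2)*(b^3 - 6*b^2 + 11*b - 6) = (b - 3)*(b + 2)*(b^2 - 3*b + 2) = (b - 3)*(b - 2)*(b + 2)*(b - 1)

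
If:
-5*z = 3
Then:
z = -3/5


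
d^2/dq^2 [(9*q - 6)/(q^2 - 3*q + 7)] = 6*((11 - 9*q)*(q^2 - 3*q + 7) + (2*q - 3)^2*(3*q - 2))/(q^2 - 3*q + 7)^3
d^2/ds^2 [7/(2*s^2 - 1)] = 28*(6*s^2 + 1)/(2*s^2 - 1)^3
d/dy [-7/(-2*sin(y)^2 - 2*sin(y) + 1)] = -(14*sin(2*y) + 14*cos(y))/(2*sin(y) - cos(2*y))^2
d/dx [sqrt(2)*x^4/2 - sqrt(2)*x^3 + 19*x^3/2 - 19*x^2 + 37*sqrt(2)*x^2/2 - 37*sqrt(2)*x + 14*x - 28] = 2*sqrt(2)*x^3 - 3*sqrt(2)*x^2 + 57*x^2/2 - 38*x + 37*sqrt(2)*x - 37*sqrt(2) + 14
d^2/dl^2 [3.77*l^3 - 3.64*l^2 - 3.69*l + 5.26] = 22.62*l - 7.28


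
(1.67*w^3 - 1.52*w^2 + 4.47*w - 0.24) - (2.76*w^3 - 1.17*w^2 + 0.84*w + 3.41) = -1.09*w^3 - 0.35*w^2 + 3.63*w - 3.65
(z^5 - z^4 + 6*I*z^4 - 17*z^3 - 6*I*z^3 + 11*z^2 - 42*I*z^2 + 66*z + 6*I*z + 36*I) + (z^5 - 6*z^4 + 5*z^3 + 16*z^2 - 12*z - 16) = 2*z^5 - 7*z^4 + 6*I*z^4 - 12*z^3 - 6*I*z^3 + 27*z^2 - 42*I*z^2 + 54*z + 6*I*z - 16 + 36*I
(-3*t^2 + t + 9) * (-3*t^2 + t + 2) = 9*t^4 - 6*t^3 - 32*t^2 + 11*t + 18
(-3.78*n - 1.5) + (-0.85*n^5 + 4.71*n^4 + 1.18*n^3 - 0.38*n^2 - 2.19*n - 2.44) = -0.85*n^5 + 4.71*n^4 + 1.18*n^3 - 0.38*n^2 - 5.97*n - 3.94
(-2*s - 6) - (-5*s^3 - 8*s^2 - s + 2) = 5*s^3 + 8*s^2 - s - 8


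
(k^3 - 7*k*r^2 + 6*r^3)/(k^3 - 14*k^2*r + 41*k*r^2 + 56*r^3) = (k^3 - 7*k*r^2 + 6*r^3)/(k^3 - 14*k^2*r + 41*k*r^2 + 56*r^3)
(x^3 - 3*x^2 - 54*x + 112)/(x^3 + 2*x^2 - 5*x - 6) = (x^2 - x - 56)/(x^2 + 4*x + 3)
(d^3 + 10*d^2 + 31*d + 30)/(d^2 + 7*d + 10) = d + 3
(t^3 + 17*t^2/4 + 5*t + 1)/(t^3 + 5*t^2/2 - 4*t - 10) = (4*t^2 + 9*t + 2)/(2*(2*t^2 + t - 10))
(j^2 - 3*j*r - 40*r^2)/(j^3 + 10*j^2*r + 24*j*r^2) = (j^2 - 3*j*r - 40*r^2)/(j*(j^2 + 10*j*r + 24*r^2))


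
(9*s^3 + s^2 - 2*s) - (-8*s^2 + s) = 9*s^3 + 9*s^2 - 3*s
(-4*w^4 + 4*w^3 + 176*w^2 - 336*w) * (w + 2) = -4*w^5 - 4*w^4 + 184*w^3 + 16*w^2 - 672*w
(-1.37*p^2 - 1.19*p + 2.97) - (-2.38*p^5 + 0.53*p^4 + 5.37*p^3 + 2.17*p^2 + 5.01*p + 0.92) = 2.38*p^5 - 0.53*p^4 - 5.37*p^3 - 3.54*p^2 - 6.2*p + 2.05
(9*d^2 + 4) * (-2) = -18*d^2 - 8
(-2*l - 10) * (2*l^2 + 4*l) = -4*l^3 - 28*l^2 - 40*l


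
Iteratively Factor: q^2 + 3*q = (q + 3)*(q)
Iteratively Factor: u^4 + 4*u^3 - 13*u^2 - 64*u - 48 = (u + 3)*(u^3 + u^2 - 16*u - 16) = (u + 3)*(u + 4)*(u^2 - 3*u - 4) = (u + 1)*(u + 3)*(u + 4)*(u - 4)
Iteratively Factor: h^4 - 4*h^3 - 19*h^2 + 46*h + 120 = (h + 3)*(h^3 - 7*h^2 + 2*h + 40) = (h - 5)*(h + 3)*(h^2 - 2*h - 8) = (h - 5)*(h - 4)*(h + 3)*(h + 2)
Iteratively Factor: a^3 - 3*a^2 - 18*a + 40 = (a + 4)*(a^2 - 7*a + 10) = (a - 5)*(a + 4)*(a - 2)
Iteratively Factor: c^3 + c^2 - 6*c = (c + 3)*(c^2 - 2*c) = c*(c + 3)*(c - 2)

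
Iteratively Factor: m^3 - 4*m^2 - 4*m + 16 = (m - 2)*(m^2 - 2*m - 8) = (m - 2)*(m + 2)*(m - 4)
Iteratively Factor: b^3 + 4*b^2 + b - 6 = (b + 2)*(b^2 + 2*b - 3) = (b + 2)*(b + 3)*(b - 1)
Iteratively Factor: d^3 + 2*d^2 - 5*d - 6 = (d + 3)*(d^2 - d - 2) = (d + 1)*(d + 3)*(d - 2)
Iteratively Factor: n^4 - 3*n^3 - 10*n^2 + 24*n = (n + 3)*(n^3 - 6*n^2 + 8*n) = (n - 4)*(n + 3)*(n^2 - 2*n) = n*(n - 4)*(n + 3)*(n - 2)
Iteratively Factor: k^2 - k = (k - 1)*(k)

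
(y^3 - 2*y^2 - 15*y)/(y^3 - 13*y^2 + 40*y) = (y + 3)/(y - 8)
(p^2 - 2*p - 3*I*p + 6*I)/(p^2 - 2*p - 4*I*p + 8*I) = (p - 3*I)/(p - 4*I)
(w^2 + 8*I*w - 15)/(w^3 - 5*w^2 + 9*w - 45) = (w + 5*I)/(w^2 - w*(5 + 3*I) + 15*I)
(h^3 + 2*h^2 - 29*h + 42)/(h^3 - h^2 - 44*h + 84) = (h - 3)/(h - 6)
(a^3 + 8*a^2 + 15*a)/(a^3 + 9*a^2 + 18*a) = (a + 5)/(a + 6)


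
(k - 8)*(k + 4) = k^2 - 4*k - 32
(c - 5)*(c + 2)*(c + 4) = c^3 + c^2 - 22*c - 40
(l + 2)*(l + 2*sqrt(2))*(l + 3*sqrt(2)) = l^3 + 2*l^2 + 5*sqrt(2)*l^2 + 12*l + 10*sqrt(2)*l + 24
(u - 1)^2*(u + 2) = u^3 - 3*u + 2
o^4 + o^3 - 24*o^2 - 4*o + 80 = (o - 4)*(o - 2)*(o + 2)*(o + 5)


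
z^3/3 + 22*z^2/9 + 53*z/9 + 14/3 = (z/3 + 1)*(z + 2)*(z + 7/3)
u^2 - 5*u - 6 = (u - 6)*(u + 1)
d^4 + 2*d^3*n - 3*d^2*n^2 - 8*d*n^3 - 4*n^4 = (d - 2*n)*(d + n)^2*(d + 2*n)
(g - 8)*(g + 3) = g^2 - 5*g - 24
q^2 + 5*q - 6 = (q - 1)*(q + 6)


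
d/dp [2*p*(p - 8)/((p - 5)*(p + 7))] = 20*(p^2 - 7*p + 28)/(p^4 + 4*p^3 - 66*p^2 - 140*p + 1225)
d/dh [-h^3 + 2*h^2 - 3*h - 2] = -3*h^2 + 4*h - 3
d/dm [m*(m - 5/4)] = 2*m - 5/4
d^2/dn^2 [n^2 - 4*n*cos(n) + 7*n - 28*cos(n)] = 4*n*cos(n) + 8*sin(n) + 28*cos(n) + 2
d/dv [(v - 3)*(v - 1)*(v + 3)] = 3*v^2 - 2*v - 9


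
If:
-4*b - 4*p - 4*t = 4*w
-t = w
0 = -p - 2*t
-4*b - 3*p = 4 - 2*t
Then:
No Solution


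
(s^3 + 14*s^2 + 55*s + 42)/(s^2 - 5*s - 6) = (s^2 + 13*s + 42)/(s - 6)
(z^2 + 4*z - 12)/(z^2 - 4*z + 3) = (z^2 + 4*z - 12)/(z^2 - 4*z + 3)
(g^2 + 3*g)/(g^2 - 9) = g/(g - 3)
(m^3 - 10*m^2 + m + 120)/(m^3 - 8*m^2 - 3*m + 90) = (m - 8)/(m - 6)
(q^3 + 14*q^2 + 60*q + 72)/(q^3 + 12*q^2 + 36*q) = (q + 2)/q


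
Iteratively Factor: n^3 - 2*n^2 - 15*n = (n)*(n^2 - 2*n - 15) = n*(n + 3)*(n - 5)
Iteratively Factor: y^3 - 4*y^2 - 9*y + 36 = (y - 3)*(y^2 - y - 12) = (y - 3)*(y + 3)*(y - 4)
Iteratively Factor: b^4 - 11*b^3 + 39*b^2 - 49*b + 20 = (b - 4)*(b^3 - 7*b^2 + 11*b - 5) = (b - 4)*(b - 1)*(b^2 - 6*b + 5) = (b - 5)*(b - 4)*(b - 1)*(b - 1)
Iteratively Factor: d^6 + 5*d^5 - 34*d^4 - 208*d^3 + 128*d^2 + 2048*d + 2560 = (d + 4)*(d^5 + d^4 - 38*d^3 - 56*d^2 + 352*d + 640) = (d - 4)*(d + 4)*(d^4 + 5*d^3 - 18*d^2 - 128*d - 160) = (d - 4)*(d + 4)^2*(d^3 + d^2 - 22*d - 40) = (d - 4)*(d + 2)*(d + 4)^2*(d^2 - d - 20) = (d - 5)*(d - 4)*(d + 2)*(d + 4)^2*(d + 4)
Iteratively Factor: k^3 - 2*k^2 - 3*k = (k + 1)*(k^2 - 3*k) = k*(k + 1)*(k - 3)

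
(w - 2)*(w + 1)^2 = w^3 - 3*w - 2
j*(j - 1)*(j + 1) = j^3 - j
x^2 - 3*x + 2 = (x - 2)*(x - 1)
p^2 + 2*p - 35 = (p - 5)*(p + 7)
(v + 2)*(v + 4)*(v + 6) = v^3 + 12*v^2 + 44*v + 48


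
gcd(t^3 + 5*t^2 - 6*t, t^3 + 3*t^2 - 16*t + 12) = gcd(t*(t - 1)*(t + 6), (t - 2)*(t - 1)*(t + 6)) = t^2 + 5*t - 6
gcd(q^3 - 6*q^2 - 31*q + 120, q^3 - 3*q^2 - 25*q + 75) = q^2 + 2*q - 15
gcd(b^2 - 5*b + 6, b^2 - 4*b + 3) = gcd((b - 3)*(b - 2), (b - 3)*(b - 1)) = b - 3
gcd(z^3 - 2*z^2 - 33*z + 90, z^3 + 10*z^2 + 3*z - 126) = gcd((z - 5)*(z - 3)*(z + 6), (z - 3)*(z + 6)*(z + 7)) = z^2 + 3*z - 18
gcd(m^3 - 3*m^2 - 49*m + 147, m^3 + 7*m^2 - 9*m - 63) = m^2 + 4*m - 21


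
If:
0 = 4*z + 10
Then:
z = -5/2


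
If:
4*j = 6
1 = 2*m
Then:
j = 3/2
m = 1/2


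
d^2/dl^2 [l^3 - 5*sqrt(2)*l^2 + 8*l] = 6*l - 10*sqrt(2)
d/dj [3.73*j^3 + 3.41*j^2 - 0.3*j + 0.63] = 11.19*j^2 + 6.82*j - 0.3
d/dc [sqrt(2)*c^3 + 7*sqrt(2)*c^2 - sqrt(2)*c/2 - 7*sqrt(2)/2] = sqrt(2)*(6*c^2 + 28*c - 1)/2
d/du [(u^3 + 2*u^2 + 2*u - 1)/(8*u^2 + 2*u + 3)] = (8*u^4 + 4*u^3 - 3*u^2 + 28*u + 8)/(64*u^4 + 32*u^3 + 52*u^2 + 12*u + 9)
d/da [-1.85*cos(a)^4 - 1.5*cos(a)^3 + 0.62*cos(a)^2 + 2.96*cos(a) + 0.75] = (7.4*cos(a)^3 + 4.5*cos(a)^2 - 1.24*cos(a) - 2.96)*sin(a)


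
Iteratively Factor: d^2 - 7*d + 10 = (d - 2)*(d - 5)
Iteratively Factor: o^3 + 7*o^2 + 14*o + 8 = (o + 1)*(o^2 + 6*o + 8) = (o + 1)*(o + 2)*(o + 4)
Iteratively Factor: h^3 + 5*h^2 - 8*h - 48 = (h + 4)*(h^2 + h - 12) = (h - 3)*(h + 4)*(h + 4)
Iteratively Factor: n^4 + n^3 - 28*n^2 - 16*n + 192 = (n - 4)*(n^3 + 5*n^2 - 8*n - 48) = (n - 4)*(n - 3)*(n^2 + 8*n + 16) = (n - 4)*(n - 3)*(n + 4)*(n + 4)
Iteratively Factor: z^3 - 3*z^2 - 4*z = (z)*(z^2 - 3*z - 4) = z*(z - 4)*(z + 1)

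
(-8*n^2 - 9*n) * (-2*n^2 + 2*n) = 16*n^4 + 2*n^3 - 18*n^2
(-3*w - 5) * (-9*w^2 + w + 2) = 27*w^3 + 42*w^2 - 11*w - 10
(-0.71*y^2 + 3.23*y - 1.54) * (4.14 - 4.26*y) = 3.0246*y^3 - 16.6992*y^2 + 19.9326*y - 6.3756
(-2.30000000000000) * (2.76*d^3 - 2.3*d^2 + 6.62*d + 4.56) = -6.348*d^3 + 5.29*d^2 - 15.226*d - 10.488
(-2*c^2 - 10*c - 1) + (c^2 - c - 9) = -c^2 - 11*c - 10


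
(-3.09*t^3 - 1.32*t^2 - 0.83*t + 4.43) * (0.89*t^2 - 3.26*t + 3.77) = -2.7501*t^5 + 8.8986*t^4 - 8.0848*t^3 + 1.6721*t^2 - 17.5709*t + 16.7011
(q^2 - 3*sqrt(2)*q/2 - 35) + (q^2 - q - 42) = 2*q^2 - 3*sqrt(2)*q/2 - q - 77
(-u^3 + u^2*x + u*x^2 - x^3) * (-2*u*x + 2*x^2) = 2*u^4*x - 4*u^3*x^2 + 4*u*x^4 - 2*x^5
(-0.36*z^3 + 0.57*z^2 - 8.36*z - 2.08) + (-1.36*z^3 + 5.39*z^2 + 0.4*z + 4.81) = -1.72*z^3 + 5.96*z^2 - 7.96*z + 2.73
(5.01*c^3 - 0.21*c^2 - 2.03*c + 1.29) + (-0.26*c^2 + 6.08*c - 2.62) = 5.01*c^3 - 0.47*c^2 + 4.05*c - 1.33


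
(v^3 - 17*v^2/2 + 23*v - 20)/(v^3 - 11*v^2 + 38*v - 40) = (v - 5/2)/(v - 5)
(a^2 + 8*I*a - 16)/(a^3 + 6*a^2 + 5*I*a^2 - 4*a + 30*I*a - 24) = (a + 4*I)/(a^2 + a*(6 + I) + 6*I)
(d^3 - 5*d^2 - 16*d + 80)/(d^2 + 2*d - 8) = (d^2 - 9*d + 20)/(d - 2)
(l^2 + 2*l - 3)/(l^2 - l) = (l + 3)/l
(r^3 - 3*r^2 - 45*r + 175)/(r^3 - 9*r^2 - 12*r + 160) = (r^2 + 2*r - 35)/(r^2 - 4*r - 32)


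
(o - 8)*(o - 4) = o^2 - 12*o + 32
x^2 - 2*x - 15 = (x - 5)*(x + 3)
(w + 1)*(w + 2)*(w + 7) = w^3 + 10*w^2 + 23*w + 14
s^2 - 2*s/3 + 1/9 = (s - 1/3)^2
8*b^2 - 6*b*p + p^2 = (-4*b + p)*(-2*b + p)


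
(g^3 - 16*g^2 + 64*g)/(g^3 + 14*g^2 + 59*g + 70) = g*(g^2 - 16*g + 64)/(g^3 + 14*g^2 + 59*g + 70)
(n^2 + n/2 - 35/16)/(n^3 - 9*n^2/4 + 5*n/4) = (n + 7/4)/(n*(n - 1))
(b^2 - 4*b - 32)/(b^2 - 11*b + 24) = (b + 4)/(b - 3)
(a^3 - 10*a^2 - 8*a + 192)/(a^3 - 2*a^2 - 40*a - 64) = (a - 6)/(a + 2)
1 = 1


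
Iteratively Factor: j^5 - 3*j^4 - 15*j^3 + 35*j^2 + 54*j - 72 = (j - 1)*(j^4 - 2*j^3 - 17*j^2 + 18*j + 72) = (j - 1)*(j + 3)*(j^3 - 5*j^2 - 2*j + 24) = (j - 3)*(j - 1)*(j + 3)*(j^2 - 2*j - 8) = (j - 3)*(j - 1)*(j + 2)*(j + 3)*(j - 4)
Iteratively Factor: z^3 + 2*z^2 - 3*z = (z - 1)*(z^2 + 3*z) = z*(z - 1)*(z + 3)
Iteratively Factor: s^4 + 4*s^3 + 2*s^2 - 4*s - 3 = (s + 1)*(s^3 + 3*s^2 - s - 3) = (s - 1)*(s + 1)*(s^2 + 4*s + 3) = (s - 1)*(s + 1)*(s + 3)*(s + 1)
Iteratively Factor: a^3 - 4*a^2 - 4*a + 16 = (a + 2)*(a^2 - 6*a + 8) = (a - 4)*(a + 2)*(a - 2)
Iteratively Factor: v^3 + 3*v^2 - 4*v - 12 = (v + 3)*(v^2 - 4) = (v + 2)*(v + 3)*(v - 2)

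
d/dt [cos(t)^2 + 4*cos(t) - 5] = -2*(cos(t) + 2)*sin(t)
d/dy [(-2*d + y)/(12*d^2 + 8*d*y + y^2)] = (12*d^2 + 8*d*y + y^2 + 2*(2*d - y)*(4*d + y))/(12*d^2 + 8*d*y + y^2)^2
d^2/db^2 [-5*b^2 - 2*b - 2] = -10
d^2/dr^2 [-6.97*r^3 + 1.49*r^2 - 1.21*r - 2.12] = 2.98 - 41.82*r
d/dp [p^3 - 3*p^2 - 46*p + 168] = 3*p^2 - 6*p - 46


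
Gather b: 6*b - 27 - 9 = 6*b - 36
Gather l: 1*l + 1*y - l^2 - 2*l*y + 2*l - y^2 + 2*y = -l^2 + l*(3 - 2*y) - y^2 + 3*y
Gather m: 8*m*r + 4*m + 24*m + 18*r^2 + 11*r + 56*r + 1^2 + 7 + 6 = m*(8*r + 28) + 18*r^2 + 67*r + 14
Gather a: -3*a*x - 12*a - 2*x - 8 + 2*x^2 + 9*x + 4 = a*(-3*x - 12) + 2*x^2 + 7*x - 4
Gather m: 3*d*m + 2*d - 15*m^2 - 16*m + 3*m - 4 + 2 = 2*d - 15*m^2 + m*(3*d - 13) - 2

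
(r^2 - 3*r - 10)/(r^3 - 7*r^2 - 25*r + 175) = (r + 2)/(r^2 - 2*r - 35)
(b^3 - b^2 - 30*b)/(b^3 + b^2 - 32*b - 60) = b/(b + 2)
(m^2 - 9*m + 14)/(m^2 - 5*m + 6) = (m - 7)/(m - 3)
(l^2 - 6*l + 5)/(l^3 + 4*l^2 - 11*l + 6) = (l - 5)/(l^2 + 5*l - 6)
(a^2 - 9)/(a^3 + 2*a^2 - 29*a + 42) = (a + 3)/(a^2 + 5*a - 14)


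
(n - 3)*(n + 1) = n^2 - 2*n - 3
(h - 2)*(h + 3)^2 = h^3 + 4*h^2 - 3*h - 18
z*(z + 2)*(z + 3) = z^3 + 5*z^2 + 6*z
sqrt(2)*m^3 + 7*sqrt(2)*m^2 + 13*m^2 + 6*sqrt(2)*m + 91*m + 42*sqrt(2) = (m + 7)*(m + 6*sqrt(2))*(sqrt(2)*m + 1)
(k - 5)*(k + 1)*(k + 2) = k^3 - 2*k^2 - 13*k - 10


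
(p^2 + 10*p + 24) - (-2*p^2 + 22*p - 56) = 3*p^2 - 12*p + 80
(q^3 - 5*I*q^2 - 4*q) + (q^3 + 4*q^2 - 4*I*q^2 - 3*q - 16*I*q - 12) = 2*q^3 + 4*q^2 - 9*I*q^2 - 7*q - 16*I*q - 12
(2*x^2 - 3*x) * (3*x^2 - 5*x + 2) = 6*x^4 - 19*x^3 + 19*x^2 - 6*x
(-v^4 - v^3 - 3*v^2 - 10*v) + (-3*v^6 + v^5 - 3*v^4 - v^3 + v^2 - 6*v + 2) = -3*v^6 + v^5 - 4*v^4 - 2*v^3 - 2*v^2 - 16*v + 2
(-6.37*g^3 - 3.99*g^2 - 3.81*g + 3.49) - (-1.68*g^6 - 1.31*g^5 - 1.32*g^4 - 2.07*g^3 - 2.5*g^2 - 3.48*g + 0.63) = 1.68*g^6 + 1.31*g^5 + 1.32*g^4 - 4.3*g^3 - 1.49*g^2 - 0.33*g + 2.86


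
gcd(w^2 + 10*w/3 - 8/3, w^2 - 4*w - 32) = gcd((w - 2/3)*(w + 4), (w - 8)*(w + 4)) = w + 4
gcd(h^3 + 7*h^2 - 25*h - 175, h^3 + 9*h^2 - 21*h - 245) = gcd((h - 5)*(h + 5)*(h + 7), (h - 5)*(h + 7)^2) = h^2 + 2*h - 35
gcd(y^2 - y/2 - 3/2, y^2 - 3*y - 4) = y + 1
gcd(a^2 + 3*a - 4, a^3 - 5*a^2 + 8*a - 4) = a - 1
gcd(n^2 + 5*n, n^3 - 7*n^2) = n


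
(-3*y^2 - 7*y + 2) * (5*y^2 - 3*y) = -15*y^4 - 26*y^3 + 31*y^2 - 6*y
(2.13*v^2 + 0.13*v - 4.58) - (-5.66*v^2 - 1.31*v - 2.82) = 7.79*v^2 + 1.44*v - 1.76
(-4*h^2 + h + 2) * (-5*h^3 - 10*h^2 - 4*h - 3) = 20*h^5 + 35*h^4 - 4*h^3 - 12*h^2 - 11*h - 6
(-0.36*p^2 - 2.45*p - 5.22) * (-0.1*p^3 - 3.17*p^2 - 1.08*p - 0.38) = 0.036*p^5 + 1.3862*p^4 + 8.6773*p^3 + 19.3302*p^2 + 6.5686*p + 1.9836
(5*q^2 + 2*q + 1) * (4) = 20*q^2 + 8*q + 4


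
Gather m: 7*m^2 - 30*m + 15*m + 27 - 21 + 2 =7*m^2 - 15*m + 8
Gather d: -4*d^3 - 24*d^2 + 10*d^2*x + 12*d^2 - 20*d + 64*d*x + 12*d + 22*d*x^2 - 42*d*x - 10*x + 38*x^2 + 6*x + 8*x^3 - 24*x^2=-4*d^3 + d^2*(10*x - 12) + d*(22*x^2 + 22*x - 8) + 8*x^3 + 14*x^2 - 4*x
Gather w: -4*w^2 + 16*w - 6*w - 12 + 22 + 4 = -4*w^2 + 10*w + 14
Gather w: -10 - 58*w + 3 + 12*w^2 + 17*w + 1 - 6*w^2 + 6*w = 6*w^2 - 35*w - 6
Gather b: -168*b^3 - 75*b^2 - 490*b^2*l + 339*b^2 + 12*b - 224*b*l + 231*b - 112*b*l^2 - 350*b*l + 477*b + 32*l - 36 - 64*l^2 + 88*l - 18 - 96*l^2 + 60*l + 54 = -168*b^3 + b^2*(264 - 490*l) + b*(-112*l^2 - 574*l + 720) - 160*l^2 + 180*l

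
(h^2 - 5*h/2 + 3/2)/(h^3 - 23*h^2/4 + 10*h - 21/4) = 2*(2*h - 3)/(4*h^2 - 19*h + 21)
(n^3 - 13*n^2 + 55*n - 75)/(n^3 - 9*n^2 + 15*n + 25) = (n - 3)/(n + 1)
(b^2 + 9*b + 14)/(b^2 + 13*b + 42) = (b + 2)/(b + 6)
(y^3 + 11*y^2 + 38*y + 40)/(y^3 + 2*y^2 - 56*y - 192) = (y^2 + 7*y + 10)/(y^2 - 2*y - 48)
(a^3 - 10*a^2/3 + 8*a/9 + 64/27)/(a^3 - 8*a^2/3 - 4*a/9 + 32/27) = (3*a - 4)/(3*a - 2)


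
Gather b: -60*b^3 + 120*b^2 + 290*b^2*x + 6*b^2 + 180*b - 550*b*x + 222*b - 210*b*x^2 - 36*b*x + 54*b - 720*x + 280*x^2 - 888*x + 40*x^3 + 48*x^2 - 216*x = -60*b^3 + b^2*(290*x + 126) + b*(-210*x^2 - 586*x + 456) + 40*x^3 + 328*x^2 - 1824*x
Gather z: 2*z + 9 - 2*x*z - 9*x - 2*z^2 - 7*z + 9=-9*x - 2*z^2 + z*(-2*x - 5) + 18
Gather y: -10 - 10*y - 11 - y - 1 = -11*y - 22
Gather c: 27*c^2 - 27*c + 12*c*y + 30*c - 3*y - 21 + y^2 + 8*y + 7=27*c^2 + c*(12*y + 3) + y^2 + 5*y - 14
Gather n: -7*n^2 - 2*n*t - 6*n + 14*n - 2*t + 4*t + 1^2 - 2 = -7*n^2 + n*(8 - 2*t) + 2*t - 1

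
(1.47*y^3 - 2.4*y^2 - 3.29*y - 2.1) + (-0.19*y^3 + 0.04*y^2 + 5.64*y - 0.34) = 1.28*y^3 - 2.36*y^2 + 2.35*y - 2.44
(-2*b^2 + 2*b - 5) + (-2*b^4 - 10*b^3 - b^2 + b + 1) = -2*b^4 - 10*b^3 - 3*b^2 + 3*b - 4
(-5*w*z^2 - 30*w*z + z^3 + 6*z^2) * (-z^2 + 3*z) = 5*w*z^4 + 15*w*z^3 - 90*w*z^2 - z^5 - 3*z^4 + 18*z^3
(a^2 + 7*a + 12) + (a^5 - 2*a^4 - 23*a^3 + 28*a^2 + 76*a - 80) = a^5 - 2*a^4 - 23*a^3 + 29*a^2 + 83*a - 68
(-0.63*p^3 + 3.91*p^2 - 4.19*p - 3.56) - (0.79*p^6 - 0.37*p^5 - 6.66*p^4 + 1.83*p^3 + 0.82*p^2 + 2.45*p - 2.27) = -0.79*p^6 + 0.37*p^5 + 6.66*p^4 - 2.46*p^3 + 3.09*p^2 - 6.64*p - 1.29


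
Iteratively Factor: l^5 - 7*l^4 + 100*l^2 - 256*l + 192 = (l - 3)*(l^4 - 4*l^3 - 12*l^2 + 64*l - 64) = (l - 3)*(l - 2)*(l^3 - 2*l^2 - 16*l + 32) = (l - 4)*(l - 3)*(l - 2)*(l^2 + 2*l - 8) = (l - 4)*(l - 3)*(l - 2)*(l + 4)*(l - 2)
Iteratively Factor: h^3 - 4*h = (h - 2)*(h^2 + 2*h) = h*(h - 2)*(h + 2)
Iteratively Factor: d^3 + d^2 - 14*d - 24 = (d + 3)*(d^2 - 2*d - 8) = (d - 4)*(d + 3)*(d + 2)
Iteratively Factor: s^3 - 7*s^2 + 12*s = (s)*(s^2 - 7*s + 12) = s*(s - 3)*(s - 4)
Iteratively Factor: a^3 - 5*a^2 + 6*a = (a - 3)*(a^2 - 2*a) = a*(a - 3)*(a - 2)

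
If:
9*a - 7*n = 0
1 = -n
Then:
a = -7/9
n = -1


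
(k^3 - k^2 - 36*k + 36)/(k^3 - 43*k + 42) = (k + 6)/(k + 7)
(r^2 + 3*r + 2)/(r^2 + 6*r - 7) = (r^2 + 3*r + 2)/(r^2 + 6*r - 7)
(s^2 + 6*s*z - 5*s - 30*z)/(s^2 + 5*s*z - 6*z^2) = (5 - s)/(-s + z)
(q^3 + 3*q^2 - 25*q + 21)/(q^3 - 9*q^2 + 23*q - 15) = (q + 7)/(q - 5)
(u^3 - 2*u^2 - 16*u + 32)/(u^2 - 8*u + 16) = (u^2 + 2*u - 8)/(u - 4)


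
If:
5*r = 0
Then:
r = 0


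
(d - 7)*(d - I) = d^2 - 7*d - I*d + 7*I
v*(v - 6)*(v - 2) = v^3 - 8*v^2 + 12*v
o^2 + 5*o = o*(o + 5)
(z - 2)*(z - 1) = z^2 - 3*z + 2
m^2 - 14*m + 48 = (m - 8)*(m - 6)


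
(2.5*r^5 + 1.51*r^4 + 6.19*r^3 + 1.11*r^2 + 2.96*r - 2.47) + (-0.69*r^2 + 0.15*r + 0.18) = 2.5*r^5 + 1.51*r^4 + 6.19*r^3 + 0.42*r^2 + 3.11*r - 2.29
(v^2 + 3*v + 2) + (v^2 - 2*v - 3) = 2*v^2 + v - 1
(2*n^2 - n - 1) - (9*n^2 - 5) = -7*n^2 - n + 4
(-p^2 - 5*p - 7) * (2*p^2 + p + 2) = -2*p^4 - 11*p^3 - 21*p^2 - 17*p - 14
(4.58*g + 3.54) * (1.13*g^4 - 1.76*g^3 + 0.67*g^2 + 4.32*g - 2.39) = 5.1754*g^5 - 4.0606*g^4 - 3.1618*g^3 + 22.1574*g^2 + 4.3466*g - 8.4606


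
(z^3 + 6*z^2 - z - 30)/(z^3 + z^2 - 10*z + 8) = (z^2 + 8*z + 15)/(z^2 + 3*z - 4)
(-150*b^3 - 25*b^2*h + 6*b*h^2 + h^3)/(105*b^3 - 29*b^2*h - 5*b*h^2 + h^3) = (-30*b^2 + b*h + h^2)/(21*b^2 - 10*b*h + h^2)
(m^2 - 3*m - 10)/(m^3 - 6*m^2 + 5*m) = (m + 2)/(m*(m - 1))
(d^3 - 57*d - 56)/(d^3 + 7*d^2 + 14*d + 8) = (d^2 - d - 56)/(d^2 + 6*d + 8)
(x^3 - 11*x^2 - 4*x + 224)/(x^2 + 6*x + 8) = (x^2 - 15*x + 56)/(x + 2)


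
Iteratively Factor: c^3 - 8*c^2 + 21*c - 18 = (c - 3)*(c^2 - 5*c + 6) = (c - 3)*(c - 2)*(c - 3)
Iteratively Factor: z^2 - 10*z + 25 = (z - 5)*(z - 5)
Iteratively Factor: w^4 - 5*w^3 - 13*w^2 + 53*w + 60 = (w + 3)*(w^3 - 8*w^2 + 11*w + 20) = (w - 4)*(w + 3)*(w^2 - 4*w - 5) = (w - 4)*(w + 1)*(w + 3)*(w - 5)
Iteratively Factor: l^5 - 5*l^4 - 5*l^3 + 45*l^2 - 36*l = (l - 1)*(l^4 - 4*l^3 - 9*l^2 + 36*l) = (l - 3)*(l - 1)*(l^3 - l^2 - 12*l) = (l - 3)*(l - 1)*(l + 3)*(l^2 - 4*l) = l*(l - 3)*(l - 1)*(l + 3)*(l - 4)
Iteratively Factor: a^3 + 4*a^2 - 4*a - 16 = (a - 2)*(a^2 + 6*a + 8) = (a - 2)*(a + 4)*(a + 2)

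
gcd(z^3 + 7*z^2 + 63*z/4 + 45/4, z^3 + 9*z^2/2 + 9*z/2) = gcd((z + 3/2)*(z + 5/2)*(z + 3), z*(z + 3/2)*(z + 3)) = z^2 + 9*z/2 + 9/2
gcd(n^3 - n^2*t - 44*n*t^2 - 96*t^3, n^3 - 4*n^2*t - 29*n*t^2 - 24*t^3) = -n^2 + 5*n*t + 24*t^2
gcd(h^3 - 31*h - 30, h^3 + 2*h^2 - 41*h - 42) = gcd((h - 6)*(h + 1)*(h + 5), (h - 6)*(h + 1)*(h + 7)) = h^2 - 5*h - 6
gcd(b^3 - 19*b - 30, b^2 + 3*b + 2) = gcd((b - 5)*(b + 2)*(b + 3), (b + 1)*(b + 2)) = b + 2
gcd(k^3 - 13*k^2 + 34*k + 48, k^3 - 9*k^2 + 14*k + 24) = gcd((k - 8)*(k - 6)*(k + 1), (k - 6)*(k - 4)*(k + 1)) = k^2 - 5*k - 6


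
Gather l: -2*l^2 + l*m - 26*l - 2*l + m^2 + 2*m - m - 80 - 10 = -2*l^2 + l*(m - 28) + m^2 + m - 90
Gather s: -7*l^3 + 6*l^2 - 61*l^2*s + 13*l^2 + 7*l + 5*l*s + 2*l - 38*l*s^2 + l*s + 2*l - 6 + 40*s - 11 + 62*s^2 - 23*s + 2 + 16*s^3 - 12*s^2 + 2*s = -7*l^3 + 19*l^2 + 11*l + 16*s^3 + s^2*(50 - 38*l) + s*(-61*l^2 + 6*l + 19) - 15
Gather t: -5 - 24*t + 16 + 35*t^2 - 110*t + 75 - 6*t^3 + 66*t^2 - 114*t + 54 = -6*t^3 + 101*t^2 - 248*t + 140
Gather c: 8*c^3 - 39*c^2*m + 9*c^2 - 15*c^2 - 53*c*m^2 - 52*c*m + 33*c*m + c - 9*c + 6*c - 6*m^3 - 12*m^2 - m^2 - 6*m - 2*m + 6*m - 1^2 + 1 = 8*c^3 + c^2*(-39*m - 6) + c*(-53*m^2 - 19*m - 2) - 6*m^3 - 13*m^2 - 2*m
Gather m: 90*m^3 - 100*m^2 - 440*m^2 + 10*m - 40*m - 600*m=90*m^3 - 540*m^2 - 630*m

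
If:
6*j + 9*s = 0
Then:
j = -3*s/2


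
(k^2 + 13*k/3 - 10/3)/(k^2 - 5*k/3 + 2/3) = (k + 5)/(k - 1)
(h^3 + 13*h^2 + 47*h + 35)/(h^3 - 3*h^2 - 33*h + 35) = (h^2 + 8*h + 7)/(h^2 - 8*h + 7)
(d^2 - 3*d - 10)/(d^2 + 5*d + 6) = (d - 5)/(d + 3)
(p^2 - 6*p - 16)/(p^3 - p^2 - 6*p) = (p - 8)/(p*(p - 3))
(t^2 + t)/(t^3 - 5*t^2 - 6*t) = 1/(t - 6)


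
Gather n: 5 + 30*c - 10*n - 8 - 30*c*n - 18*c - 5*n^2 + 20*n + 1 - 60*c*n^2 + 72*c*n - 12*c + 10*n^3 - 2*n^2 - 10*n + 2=42*c*n + 10*n^3 + n^2*(-60*c - 7)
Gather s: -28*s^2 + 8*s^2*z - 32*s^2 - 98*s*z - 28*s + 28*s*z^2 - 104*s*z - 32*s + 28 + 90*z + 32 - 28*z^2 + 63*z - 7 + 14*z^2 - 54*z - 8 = s^2*(8*z - 60) + s*(28*z^2 - 202*z - 60) - 14*z^2 + 99*z + 45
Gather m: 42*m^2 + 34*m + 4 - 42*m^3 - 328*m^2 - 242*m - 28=-42*m^3 - 286*m^2 - 208*m - 24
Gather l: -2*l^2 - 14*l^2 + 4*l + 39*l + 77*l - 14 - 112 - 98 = -16*l^2 + 120*l - 224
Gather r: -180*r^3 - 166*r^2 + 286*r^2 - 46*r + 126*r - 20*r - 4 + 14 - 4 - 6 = -180*r^3 + 120*r^2 + 60*r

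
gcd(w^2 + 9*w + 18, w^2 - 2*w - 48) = w + 6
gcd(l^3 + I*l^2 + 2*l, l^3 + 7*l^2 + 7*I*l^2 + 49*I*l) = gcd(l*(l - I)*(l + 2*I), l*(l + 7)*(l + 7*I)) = l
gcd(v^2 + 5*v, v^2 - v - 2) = 1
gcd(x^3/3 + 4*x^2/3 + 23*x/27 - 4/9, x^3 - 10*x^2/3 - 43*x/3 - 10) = 1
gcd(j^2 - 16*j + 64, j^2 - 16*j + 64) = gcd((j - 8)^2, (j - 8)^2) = j^2 - 16*j + 64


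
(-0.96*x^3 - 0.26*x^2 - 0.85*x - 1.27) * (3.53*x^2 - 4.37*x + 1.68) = -3.3888*x^5 + 3.2774*x^4 - 3.4771*x^3 - 1.2054*x^2 + 4.1219*x - 2.1336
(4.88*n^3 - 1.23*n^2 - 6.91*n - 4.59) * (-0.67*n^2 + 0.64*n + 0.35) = -3.2696*n^5 + 3.9473*n^4 + 5.5505*n^3 - 1.7776*n^2 - 5.3561*n - 1.6065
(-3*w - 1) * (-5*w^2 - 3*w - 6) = 15*w^3 + 14*w^2 + 21*w + 6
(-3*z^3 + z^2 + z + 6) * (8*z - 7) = -24*z^4 + 29*z^3 + z^2 + 41*z - 42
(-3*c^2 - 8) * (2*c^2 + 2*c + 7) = -6*c^4 - 6*c^3 - 37*c^2 - 16*c - 56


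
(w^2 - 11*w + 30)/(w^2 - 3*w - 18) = (w - 5)/(w + 3)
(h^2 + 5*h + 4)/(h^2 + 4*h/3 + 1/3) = 3*(h + 4)/(3*h + 1)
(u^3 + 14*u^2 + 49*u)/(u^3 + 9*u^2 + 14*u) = (u + 7)/(u + 2)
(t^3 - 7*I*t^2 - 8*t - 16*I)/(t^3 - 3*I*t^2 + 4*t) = (t - 4*I)/t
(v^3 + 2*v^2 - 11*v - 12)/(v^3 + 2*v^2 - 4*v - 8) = (v^3 + 2*v^2 - 11*v - 12)/(v^3 + 2*v^2 - 4*v - 8)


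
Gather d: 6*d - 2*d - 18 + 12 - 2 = 4*d - 8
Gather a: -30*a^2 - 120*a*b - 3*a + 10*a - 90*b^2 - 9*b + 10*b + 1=-30*a^2 + a*(7 - 120*b) - 90*b^2 + b + 1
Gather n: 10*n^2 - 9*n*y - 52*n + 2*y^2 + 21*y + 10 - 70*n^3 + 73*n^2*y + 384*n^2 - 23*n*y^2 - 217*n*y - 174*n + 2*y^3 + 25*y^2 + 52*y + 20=-70*n^3 + n^2*(73*y + 394) + n*(-23*y^2 - 226*y - 226) + 2*y^3 + 27*y^2 + 73*y + 30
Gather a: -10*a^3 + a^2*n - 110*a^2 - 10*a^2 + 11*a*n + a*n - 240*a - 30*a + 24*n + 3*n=-10*a^3 + a^2*(n - 120) + a*(12*n - 270) + 27*n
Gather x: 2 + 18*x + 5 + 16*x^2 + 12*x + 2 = 16*x^2 + 30*x + 9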